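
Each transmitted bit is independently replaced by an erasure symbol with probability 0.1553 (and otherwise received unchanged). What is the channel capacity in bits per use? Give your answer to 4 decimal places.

Binary erasure channel: capacity C = 1 − ε.
C = 1 − 0.1553 = 0.8447 bits per channel use.

0.8447 bits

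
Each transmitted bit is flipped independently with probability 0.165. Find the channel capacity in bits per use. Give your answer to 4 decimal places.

Binary symmetric channel: C = 1 − h₂(ε) where h₂ is the binary entropy function.
h₂(0.165) = −0.165·log₂0.165 − 0.835·log₂0.835 = 0.6461.
C = 1 − 0.6461 = 0.3539 bits per channel use.

0.3539 bits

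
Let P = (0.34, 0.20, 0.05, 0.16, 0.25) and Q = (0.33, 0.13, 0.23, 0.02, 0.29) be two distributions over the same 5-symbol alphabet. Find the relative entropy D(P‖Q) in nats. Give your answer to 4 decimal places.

D(P‖Q) = Σ p·ln(p/q).
  0.34·ln(0.34/0.33) = 0.01015
  0.20·ln(0.20/0.13) = 0.08616
  0.05·ln(0.05/0.23) = -0.07630
  0.16·ln(0.16/0.02) = 0.33271
  0.25·ln(0.25/0.29) = -0.03711
D(P‖Q) = 0.3156 nats.

0.3156 nats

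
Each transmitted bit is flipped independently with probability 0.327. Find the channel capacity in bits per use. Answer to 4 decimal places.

Binary symmetric channel: C = 1 − h₂(ε) where h₂ is the binary entropy function.
h₂(0.327) = −0.327·log₂0.327 − 0.673·log₂0.673 = 0.9118.
C = 1 − 0.9118 = 0.0882 bits per channel use.

0.0882 bits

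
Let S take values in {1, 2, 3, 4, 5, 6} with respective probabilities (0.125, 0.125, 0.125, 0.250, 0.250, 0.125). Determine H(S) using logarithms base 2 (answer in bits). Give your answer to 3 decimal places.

H(S) = −Σ p·log₂ p.
  −(0.125)·log₂(0.125) = 0.3750
  −(0.125)·log₂(0.125) = 0.3750
  −(0.125)·log₂(0.125) = 0.3750
  −(0.250)·log₂(0.250) = 0.5000
  −(0.250)·log₂(0.250) = 0.5000
  −(0.125)·log₂(0.125) = 0.3750
Sum: 0.3750 + 0.3750 + 0.3750 + 0.5000 + 0.5000 + 0.3750 = 2.500 bits.

2.500 bits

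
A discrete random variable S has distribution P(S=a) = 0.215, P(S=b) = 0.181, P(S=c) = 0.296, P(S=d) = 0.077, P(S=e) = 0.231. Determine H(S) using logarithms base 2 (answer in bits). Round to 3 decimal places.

2.216 bits

H(S) = −Σ p·log₂ p.
  −(0.215)·log₂(0.215) = 0.4768
  −(0.181)·log₂(0.181) = 0.4463
  −(0.296)·log₂(0.296) = 0.5199
  −(0.077)·log₂(0.077) = 0.2848
  −(0.231)·log₂(0.231) = 0.4883
Sum: 0.4768 + 0.4463 + 0.5199 + 0.2848 + 0.4883 = 2.216 bits.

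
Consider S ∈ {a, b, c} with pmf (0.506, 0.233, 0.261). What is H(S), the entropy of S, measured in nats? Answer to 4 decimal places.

H(S) = −Σ p·ln p.
  −(0.506)·ln(0.506) = 0.34470
  −(0.233)·ln(0.233) = 0.33942
  −(0.261)·ln(0.261) = 0.35058
Sum: 0.34470 + 0.33942 + 0.35058 = 1.0347 nats.

1.0347 nats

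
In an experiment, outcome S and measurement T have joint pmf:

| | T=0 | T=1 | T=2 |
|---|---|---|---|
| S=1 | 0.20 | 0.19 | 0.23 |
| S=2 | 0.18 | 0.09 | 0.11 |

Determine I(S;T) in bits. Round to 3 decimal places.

Marginals: p(S) = (0.6200, 0.3800), p(T) = (0.3800, 0.2800, 0.3400).
I(S;T) = H(S) + H(T) − H(S,T).
H(S) = 0.9580, H(T) = 1.5738, H(S,T) = 2.5155.
I(S;T) = 0.9580 + 1.5738 − 2.5155 = 0.016 bits.

0.016 bits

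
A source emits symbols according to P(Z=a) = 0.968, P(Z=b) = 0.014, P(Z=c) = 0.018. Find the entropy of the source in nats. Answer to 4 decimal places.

H(Z) = −Σ p·ln p.
  −(0.968)·ln(0.968) = 0.03148
  −(0.014)·ln(0.014) = 0.05976
  −(0.018)·ln(0.018) = 0.07231
Sum: 0.03148 + 0.05976 + 0.07231 = 0.1636 nats.

0.1636 nats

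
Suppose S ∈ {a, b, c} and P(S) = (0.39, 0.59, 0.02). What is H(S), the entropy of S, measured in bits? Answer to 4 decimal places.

1.0918 bits

H(S) = −Σ p·log₂ p.
  −(0.39)·log₂(0.39) = 0.52980
  −(0.59)·log₂(0.59) = 0.44912
  −(0.02)·log₂(0.02) = 0.11288
Sum: 0.52980 + 0.44912 + 0.11288 = 1.0918 bits.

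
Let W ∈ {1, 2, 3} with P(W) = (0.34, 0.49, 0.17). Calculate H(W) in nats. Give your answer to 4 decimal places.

1.0176 nats

H(W) = −Σ p·ln p.
  −(0.34)·ln(0.34) = 0.36680
  −(0.49)·ln(0.49) = 0.34954
  −(0.17)·ln(0.17) = 0.30123
Sum: 0.36680 + 0.34954 + 0.30123 = 1.0176 nats.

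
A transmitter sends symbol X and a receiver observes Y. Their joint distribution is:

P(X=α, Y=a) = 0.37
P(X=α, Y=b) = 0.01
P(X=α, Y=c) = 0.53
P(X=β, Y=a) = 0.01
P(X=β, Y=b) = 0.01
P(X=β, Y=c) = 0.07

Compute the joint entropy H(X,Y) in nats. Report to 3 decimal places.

H(X,Y) = −Σ p(x,y)·ln p(x,y) over all 6 cells.
  cell (α,a): −0.37·ln0.37 = 0.3679
  cell (α,b): −0.01·ln0.01 = 0.0461
  cell (α,c): −0.53·ln0.53 = 0.3365
  cell (β,a): −0.01·ln0.01 = 0.0461
  cell (β,b): −0.01·ln0.01 = 0.0461
  cell (β,c): −0.07·ln0.07 = 0.1861
Sum = 1.029 nats.

1.029 nats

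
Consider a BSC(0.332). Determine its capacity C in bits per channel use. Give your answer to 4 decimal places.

Binary symmetric channel: C = 1 − h₂(ε) where h₂ is the binary entropy function.
h₂(0.332) = −0.332·log₂0.332 − 0.668·log₂0.668 = 0.9170.
C = 1 − 0.9170 = 0.0830 bits per channel use.

0.0830 bits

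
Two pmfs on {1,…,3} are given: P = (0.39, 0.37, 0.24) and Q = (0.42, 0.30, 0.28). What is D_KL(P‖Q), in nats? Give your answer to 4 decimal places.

D(P‖Q) = Σ p·ln(p/q).
  0.39·ln(0.39/0.42) = -0.02890
  0.37·ln(0.37/0.30) = 0.07760
  0.24·ln(0.24/0.28) = -0.03700
D(P‖Q) = 0.0117 nats.

0.0117 nats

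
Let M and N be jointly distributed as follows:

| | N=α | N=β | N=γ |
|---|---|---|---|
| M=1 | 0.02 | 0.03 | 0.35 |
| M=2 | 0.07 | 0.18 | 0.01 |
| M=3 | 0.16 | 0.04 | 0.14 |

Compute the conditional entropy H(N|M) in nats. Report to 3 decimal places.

0.705 nats

Chain rule: H(N|M) = H(M,N) − H(M).
Marginals: p(M) = (0.4000, 0.2600, 0.3400), p(N) = (0.2500, 0.2500, 0.5000).
H(M,N) = 1.7890 nats; H(M) = 1.0836 nats.
H(N|M) = 1.7890 − 1.0836 = 0.705 nats.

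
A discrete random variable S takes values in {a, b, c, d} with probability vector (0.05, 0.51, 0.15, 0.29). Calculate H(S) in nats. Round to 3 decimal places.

H(S) = −Σ p·ln p.
  −(0.05)·ln(0.05) = 0.1498
  −(0.51)·ln(0.51) = 0.3434
  −(0.15)·ln(0.15) = 0.2846
  −(0.29)·ln(0.29) = 0.3590
Sum: 0.1498 + 0.3434 + 0.2846 + 0.3590 = 1.137 nats.

1.137 nats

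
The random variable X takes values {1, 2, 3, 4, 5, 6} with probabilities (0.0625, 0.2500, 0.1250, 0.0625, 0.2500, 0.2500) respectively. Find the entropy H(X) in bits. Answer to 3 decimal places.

2.375 bits

H(X) = −Σ p·log₂ p.
  −(0.0625)·log₂(0.0625) = 0.2500
  −(0.2500)·log₂(0.2500) = 0.5000
  −(0.1250)·log₂(0.1250) = 0.3750
  −(0.0625)·log₂(0.0625) = 0.2500
  −(0.2500)·log₂(0.2500) = 0.5000
  −(0.2500)·log₂(0.2500) = 0.5000
Sum: 0.2500 + 0.5000 + 0.3750 + 0.2500 + 0.5000 + 0.5000 = 2.375 bits.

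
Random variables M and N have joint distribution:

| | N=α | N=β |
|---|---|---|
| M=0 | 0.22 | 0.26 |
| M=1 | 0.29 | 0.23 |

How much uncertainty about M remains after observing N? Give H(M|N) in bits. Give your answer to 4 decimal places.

Marginals: p(M) = (0.4800, 0.5200), p(N) = (0.5100, 0.4900).
H(M|N) = Σ p(N) · H(M|N=·).
  N=α: p=0.5100, H(M|N=α) = 0.9864
  N=β: p=0.4900, H(M|N=β) = 0.9973
Weighted sum = 0.9917 bits.

0.9917 bits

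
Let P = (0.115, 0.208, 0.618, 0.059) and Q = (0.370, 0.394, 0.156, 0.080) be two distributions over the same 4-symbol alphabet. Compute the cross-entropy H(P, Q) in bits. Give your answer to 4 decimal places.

2.3159 bits

H(P,Q) = −Σ p·log₂ q.
  −0.115·log₂(0.370) = 0.16496
  −0.208·log₂(0.394) = 0.27950
  −0.618·log₂(0.156) = 1.65648
  −0.059·log₂(0.080) = 0.21499
H(P,Q) = 2.3159 bits.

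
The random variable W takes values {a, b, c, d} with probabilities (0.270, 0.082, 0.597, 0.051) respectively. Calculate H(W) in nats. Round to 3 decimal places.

H(W) = −Σ p·ln p.
  −(0.270)·ln(0.270) = 0.3535
  −(0.082)·ln(0.082) = 0.2051
  −(0.597)·ln(0.597) = 0.3080
  −(0.051)·ln(0.051) = 0.1518
Sum: 0.3535 + 0.2051 + 0.3080 + 0.1518 = 1.018 nats.

1.018 nats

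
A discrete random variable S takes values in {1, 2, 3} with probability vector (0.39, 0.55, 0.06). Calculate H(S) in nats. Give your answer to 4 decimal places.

0.8648 nats

H(S) = −Σ p·ln p.
  −(0.39)·ln(0.39) = 0.36723
  −(0.55)·ln(0.55) = 0.32881
  −(0.06)·ln(0.06) = 0.16880
Sum: 0.36723 + 0.32881 + 0.16880 = 0.8648 nats.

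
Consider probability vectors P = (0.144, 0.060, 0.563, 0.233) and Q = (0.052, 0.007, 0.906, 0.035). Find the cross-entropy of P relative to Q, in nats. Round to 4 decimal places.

H(P,Q) = −Σ p·ln q.
  −0.144·ln(0.052) = 0.42574
  −0.060·ln(0.007) = 0.29771
  −0.563·ln(0.906) = 0.05558
  −0.233·ln(0.035) = 0.78111
H(P,Q) = 1.5601 nats.

1.5601 nats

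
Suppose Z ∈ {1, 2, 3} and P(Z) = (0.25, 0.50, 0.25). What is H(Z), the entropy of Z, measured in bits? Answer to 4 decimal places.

H(Z) = −Σ p·log₂ p.
  −(0.25)·log₂(0.25) = 0.50000
  −(0.50)·log₂(0.50) = 0.50000
  −(0.25)·log₂(0.25) = 0.50000
Sum: 0.50000 + 0.50000 + 0.50000 = 1.5000 bits.

1.5000 bits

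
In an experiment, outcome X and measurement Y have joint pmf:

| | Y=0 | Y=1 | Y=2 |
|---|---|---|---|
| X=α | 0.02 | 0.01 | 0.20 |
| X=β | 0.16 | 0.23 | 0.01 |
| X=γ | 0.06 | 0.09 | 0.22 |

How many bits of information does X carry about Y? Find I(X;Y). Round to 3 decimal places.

0.435 bits

Marginals: p(X) = (0.2300, 0.4000, 0.3700), p(Y) = (0.2400, 0.3300, 0.4300).
I(X;Y) = H(X) + H(Y) − H(X,Y).
H(X) = 1.5472, H(Y) = 1.5455, H(X,Y) = 2.6576.
I(X;Y) = 1.5472 + 1.5455 − 2.6576 = 0.435 bits.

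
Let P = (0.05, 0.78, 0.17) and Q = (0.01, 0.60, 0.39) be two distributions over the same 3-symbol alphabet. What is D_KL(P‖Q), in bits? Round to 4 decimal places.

D(P‖Q) = Σ p·log₂(p/q).
  0.05·log₂(0.05/0.01) = 0.11610
  0.78·log₂(0.78/0.60) = 0.29524
  0.17·log₂(0.17/0.39) = -0.20365
D(P‖Q) = 0.2077 bits.

0.2077 bits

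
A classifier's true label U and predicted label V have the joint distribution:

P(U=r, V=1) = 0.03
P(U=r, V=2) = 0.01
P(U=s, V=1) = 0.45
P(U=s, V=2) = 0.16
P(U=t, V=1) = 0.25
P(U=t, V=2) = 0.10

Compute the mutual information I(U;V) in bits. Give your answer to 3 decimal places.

Marginals: p(U) = (0.0400, 0.6100, 0.3500), p(V) = (0.7300, 0.2700).
I(U;V) = H(U) + H(V) − H(U,V).
H(U) = 1.1509, H(V) = 0.8415, H(U,V) = 1.9918.
I(U;V) = 1.1509 + 0.8415 − 1.9918 = 0.001 bits.

0.001 bits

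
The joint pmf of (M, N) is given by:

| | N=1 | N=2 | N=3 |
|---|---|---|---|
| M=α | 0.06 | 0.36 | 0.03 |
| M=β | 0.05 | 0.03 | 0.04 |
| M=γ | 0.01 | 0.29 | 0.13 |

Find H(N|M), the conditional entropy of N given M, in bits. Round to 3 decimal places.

Marginals: p(M) = (0.4500, 0.1200, 0.4300), p(N) = (0.1200, 0.6800, 0.2000).
H(N|M) = Σ p(M) · H(N|M=·).
  M=α: p=0.4500, H(N|M=α) = 0.9056
  M=β: p=0.1200, H(N|M=β) = 1.5546
  M=γ: p=0.4300, H(N|M=γ) = 1.0312
Weighted sum = 1.037 bits.

1.037 bits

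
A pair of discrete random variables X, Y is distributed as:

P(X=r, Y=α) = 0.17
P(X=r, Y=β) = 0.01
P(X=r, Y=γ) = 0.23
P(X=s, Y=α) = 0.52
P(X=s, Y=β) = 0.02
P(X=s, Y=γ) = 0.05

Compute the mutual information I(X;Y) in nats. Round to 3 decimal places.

Marginals: p(X) = (0.4100, 0.5900), p(Y) = (0.6900, 0.0300, 0.2800).
I(X;Y) = Σ p(x,y)·ln[p(x,y)/(p(x)p(y))].
  (r,α): 0.17·ln(0.6009) = -0.0866
  (r,β): 0.01·ln(0.8130) = -0.0021
  (r,γ): 0.23·ln(2.0035) = 0.1598
  (s,α): 0.52·ln(1.2773) = 0.1273
  (s,β): 0.02·ln(1.1299) = 0.0024
  (s,γ): 0.05·ln(0.3027) = -0.0598
Sum = 0.141 nats.

0.141 nats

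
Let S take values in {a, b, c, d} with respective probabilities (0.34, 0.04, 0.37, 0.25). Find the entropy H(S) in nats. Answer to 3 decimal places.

1.210 nats

H(S) = −Σ p·ln p.
  −(0.34)·ln(0.34) = 0.3668
  −(0.04)·ln(0.04) = 0.1288
  −(0.37)·ln(0.37) = 0.3679
  −(0.25)·ln(0.25) = 0.3466
Sum: 0.3668 + 0.1288 + 0.3679 + 0.3466 = 1.210 nats.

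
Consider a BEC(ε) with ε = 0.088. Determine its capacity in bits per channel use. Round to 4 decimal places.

0.9120 bits

Binary erasure channel: capacity C = 1 − ε.
C = 1 − 0.088 = 0.9120 bits per channel use.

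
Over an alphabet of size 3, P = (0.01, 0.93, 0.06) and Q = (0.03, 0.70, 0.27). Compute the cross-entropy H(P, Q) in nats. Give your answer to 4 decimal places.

0.4453 nats

H(P,Q) = −Σ p·ln q.
  −0.01·ln(0.03) = 0.03507
  −0.93·ln(0.70) = 0.33171
  −0.06·ln(0.27) = 0.07856
H(P,Q) = 0.4453 nats.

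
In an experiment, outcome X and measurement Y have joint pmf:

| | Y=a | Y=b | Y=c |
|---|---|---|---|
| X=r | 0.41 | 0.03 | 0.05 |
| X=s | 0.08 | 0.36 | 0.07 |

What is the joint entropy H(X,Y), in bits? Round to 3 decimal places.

1.986 bits

H(X,Y) = −Σ p(x,y)·log₂ p(x,y) over all 6 cells.
  cell (r,a): −0.41·log₂0.41 = 0.5274
  cell (r,b): −0.03·log₂0.03 = 0.1518
  cell (r,c): −0.05·log₂0.05 = 0.2161
  cell (s,a): −0.08·log₂0.08 = 0.2915
  cell (s,b): −0.36·log₂0.36 = 0.5306
  cell (s,c): −0.07·log₂0.07 = 0.2686
Sum = 1.986 bits.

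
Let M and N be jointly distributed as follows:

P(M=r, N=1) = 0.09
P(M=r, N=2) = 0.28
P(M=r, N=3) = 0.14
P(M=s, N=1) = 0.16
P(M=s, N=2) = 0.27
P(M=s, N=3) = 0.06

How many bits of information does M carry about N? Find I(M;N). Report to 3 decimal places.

0.038 bits

Marginals: p(M) = (0.5100, 0.4900), p(N) = (0.2500, 0.5500, 0.2000).
I(M;N) = H(M) + H(N) − H(M,N).
H(M) = 0.9997, H(N) = 1.4388, H(M,N) = 2.4006.
I(M;N) = 0.9997 + 1.4388 − 2.4006 = 0.038 bits.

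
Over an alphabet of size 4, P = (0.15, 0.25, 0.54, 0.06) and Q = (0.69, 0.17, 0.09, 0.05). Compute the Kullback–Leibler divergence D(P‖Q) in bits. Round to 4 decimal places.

1.2205 bits

D(P‖Q) = Σ p·log₂(p/q).
  0.15·log₂(0.15/0.69) = -0.33025
  0.25·log₂(0.25/0.17) = 0.13910
  0.54·log₂(0.54/0.09) = 1.39588
  0.06·log₂(0.06/0.05) = 0.01578
D(P‖Q) = 1.2205 bits.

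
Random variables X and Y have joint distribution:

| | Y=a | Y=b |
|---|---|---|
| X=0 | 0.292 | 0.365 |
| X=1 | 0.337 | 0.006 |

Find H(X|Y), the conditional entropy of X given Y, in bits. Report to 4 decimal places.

Marginals: p(X) = (0.6570, 0.3430), p(Y) = (0.6290, 0.3710).
H(X|Y) = Σ p(Y) · H(X|Y=·).
  Y=a: p=0.6290, H(X|Y=a) = 0.9963
  Y=b: p=0.3710, H(X|Y=b) = 0.1194
Weighted sum = 0.6710 bits.

0.6710 bits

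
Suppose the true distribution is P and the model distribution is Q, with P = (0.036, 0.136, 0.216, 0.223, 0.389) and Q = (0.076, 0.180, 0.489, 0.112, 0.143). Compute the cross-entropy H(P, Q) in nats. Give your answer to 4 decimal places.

1.7253 nats

H(P,Q) = −Σ p·ln q.
  −0.036·ln(0.076) = 0.09277
  −0.136·ln(0.180) = 0.23321
  −0.216·ln(0.489) = 0.15452
  −0.223·ln(0.112) = 0.48820
  −0.389·ln(0.143) = 0.75657
H(P,Q) = 1.7253 nats.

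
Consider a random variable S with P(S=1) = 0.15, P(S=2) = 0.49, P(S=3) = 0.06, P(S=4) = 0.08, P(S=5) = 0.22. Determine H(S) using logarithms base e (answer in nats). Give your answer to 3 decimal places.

1.338 nats

H(S) = −Σ p·ln p.
  −(0.15)·ln(0.15) = 0.2846
  −(0.49)·ln(0.49) = 0.3495
  −(0.06)·ln(0.06) = 0.1688
  −(0.08)·ln(0.08) = 0.2021
  −(0.22)·ln(0.22) = 0.3331
Sum: 0.2846 + 0.3495 + 0.1688 + 0.2021 + 0.3331 = 1.338 nats.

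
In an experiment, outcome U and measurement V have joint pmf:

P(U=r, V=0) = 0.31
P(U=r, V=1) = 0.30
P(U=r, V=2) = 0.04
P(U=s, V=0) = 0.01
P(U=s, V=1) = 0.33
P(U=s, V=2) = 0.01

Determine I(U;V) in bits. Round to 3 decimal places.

0.205 bits

Marginals: p(U) = (0.6500, 0.3500), p(V) = (0.3200, 0.6300, 0.0500).
I(U;V) = H(U) + H(V) − H(U,V).
H(U) = 0.9341, H(V) = 1.1621, H(U,V) = 1.8913.
I(U;V) = 0.9341 + 1.1621 − 1.8913 = 0.205 bits.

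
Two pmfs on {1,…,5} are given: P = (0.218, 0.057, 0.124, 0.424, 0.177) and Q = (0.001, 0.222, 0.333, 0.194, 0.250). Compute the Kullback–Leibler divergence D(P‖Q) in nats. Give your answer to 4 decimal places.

D(P‖Q) = Σ p·ln(p/q).
  0.218·ln(0.218/0.001) = 1.17382
  0.057·ln(0.057/0.222) = -0.07750
  0.124·ln(0.124/0.333) = -0.12249
  0.424·ln(0.424/0.194) = 0.33152
  0.177·ln(0.177/0.250) = -0.06112
D(P‖Q) = 1.2442 nats.

1.2442 nats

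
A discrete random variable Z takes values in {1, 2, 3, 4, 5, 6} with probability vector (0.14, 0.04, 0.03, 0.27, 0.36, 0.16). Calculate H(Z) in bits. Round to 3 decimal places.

H(Z) = −Σ p·log₂ p.
  −(0.14)·log₂(0.14) = 0.3971
  −(0.04)·log₂(0.04) = 0.1858
  −(0.03)·log₂(0.03) = 0.1518
  −(0.27)·log₂(0.27) = 0.5100
  −(0.36)·log₂(0.36) = 0.5306
  −(0.16)·log₂(0.16) = 0.4230
Sum: 0.3971 + 0.1858 + 0.1518 + 0.5100 + 0.5306 + 0.4230 = 2.198 bits.

2.198 bits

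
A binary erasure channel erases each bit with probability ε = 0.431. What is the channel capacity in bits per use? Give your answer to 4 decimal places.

0.5690 bits

Binary erasure channel: capacity C = 1 − ε.
C = 1 − 0.431 = 0.5690 bits per channel use.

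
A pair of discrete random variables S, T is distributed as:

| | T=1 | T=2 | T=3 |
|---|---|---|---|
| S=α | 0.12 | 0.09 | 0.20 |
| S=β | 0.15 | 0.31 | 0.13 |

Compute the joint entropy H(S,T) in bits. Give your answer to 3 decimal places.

2.461 bits

H(S,T) = −Σ p(x,y)·log₂ p(x,y) over all 6 cells.
  cell (α,1): −0.12·log₂0.12 = 0.3671
  cell (α,2): −0.09·log₂0.09 = 0.3127
  cell (α,3): −0.20·log₂0.20 = 0.4644
  cell (β,1): −0.15·log₂0.15 = 0.4105
  cell (β,2): −0.31·log₂0.31 = 0.5238
  cell (β,3): −0.13·log₂0.13 = 0.3826
Sum = 2.461 bits.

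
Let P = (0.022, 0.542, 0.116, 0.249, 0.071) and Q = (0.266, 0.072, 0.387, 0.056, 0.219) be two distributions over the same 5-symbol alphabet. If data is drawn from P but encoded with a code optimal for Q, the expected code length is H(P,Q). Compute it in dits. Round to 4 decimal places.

H(P,Q) = −Σ p·log₁₀ q.
  −0.022·log₁₀(0.266) = 0.01265
  −0.542·log₁₀(0.072) = 0.61933
  −0.116·log₁₀(0.387) = 0.04783
  −0.249·log₁₀(0.056) = 0.31170
  −0.071·log₁₀(0.219) = 0.04683
H(P,Q) = 1.0383 dits.

1.0383 dits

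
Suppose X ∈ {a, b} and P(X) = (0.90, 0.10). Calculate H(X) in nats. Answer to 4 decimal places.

H(X) = −Σ p·ln p.
  −(0.90)·ln(0.90) = 0.09482
  −(0.10)·ln(0.10) = 0.23026
Sum: 0.09482 + 0.23026 = 0.3251 nats.

0.3251 nats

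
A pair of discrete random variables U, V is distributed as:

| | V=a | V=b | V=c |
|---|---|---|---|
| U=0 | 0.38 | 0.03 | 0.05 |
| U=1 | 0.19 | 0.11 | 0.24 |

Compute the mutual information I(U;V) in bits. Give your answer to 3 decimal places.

0.175 bits

Marginals: p(U) = (0.4600, 0.5400), p(V) = (0.5700, 0.1400, 0.2900).
I(U;V) = Σ p(x,y)·log₂[p(x,y)/(p(x)p(y))].
  (0,a): 0.38·log₂(1.4493) = 0.2034
  (0,b): 0.03·log₂(0.4658) = -0.0331
  (0,c): 0.05·log₂(0.3748) = -0.0708
  (1,a): 0.19·log₂(0.6173) = -0.1322
  (1,b): 0.11·log₂(1.4550) = 0.0595
  (1,c): 0.24·log₂(1.5326) = 0.1478
Sum = 0.175 bits.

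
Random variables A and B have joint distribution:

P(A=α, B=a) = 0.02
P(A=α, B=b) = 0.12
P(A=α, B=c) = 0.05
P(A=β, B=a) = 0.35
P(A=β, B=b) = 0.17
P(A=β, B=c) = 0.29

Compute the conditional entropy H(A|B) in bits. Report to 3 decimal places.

0.601 bits

Chain rule: H(A|B) = H(A,B) − H(B).
Marginals: p(A) = (0.1900, 0.8100), p(B) = (0.3700, 0.2900, 0.3400).
H(A,B) = 2.1786 bits; H(B) = 1.5778 bits.
H(A|B) = 2.1786 − 1.5778 = 0.601 bits.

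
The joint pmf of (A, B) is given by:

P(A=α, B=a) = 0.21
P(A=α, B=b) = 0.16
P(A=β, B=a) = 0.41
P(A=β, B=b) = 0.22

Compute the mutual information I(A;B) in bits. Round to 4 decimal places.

Marginals: p(A) = (0.3700, 0.6300), p(B) = (0.6200, 0.3800).
I(A;B) = Σ p(x,y)·log₂[p(x,y)/(p(x)p(y))].
  (α,a): 0.21·log₂(0.9154) = -0.02677
  (α,b): 0.16·log₂(1.1380) = 0.02984
  (β,a): 0.41·log₂(1.0497) = 0.02867
  (β,b): 0.22·log₂(0.9190) = -0.02682
Sum = 0.0049 bits.

0.0049 bits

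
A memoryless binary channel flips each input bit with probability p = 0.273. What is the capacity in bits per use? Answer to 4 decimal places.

0.1543 bits

Binary symmetric channel: C = 1 − h₂(ε) where h₂ is the binary entropy function.
h₂(0.273) = −0.273·log₂0.273 − 0.727·log₂0.727 = 0.8457.
C = 1 − 0.8457 = 0.1543 bits per channel use.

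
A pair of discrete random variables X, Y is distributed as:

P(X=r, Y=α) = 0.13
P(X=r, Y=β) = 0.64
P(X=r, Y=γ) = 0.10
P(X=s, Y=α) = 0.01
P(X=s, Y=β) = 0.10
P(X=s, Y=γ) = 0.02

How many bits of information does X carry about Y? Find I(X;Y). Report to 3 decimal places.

0.005 bits

Marginals: p(X) = (0.8700, 0.1300), p(Y) = (0.1400, 0.7400, 0.1200).
I(X;Y) = H(X) + H(Y) − H(X,Y).
H(X) = 0.5574, H(Y) = 1.0856, H(X,Y) = 1.6384.
I(X;Y) = 0.5574 + 1.0856 − 1.6384 = 0.005 bits.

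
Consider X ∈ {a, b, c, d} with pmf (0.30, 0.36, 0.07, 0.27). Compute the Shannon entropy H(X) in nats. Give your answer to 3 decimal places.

H(X) = −Σ p·ln p.
  −(0.30)·ln(0.30) = 0.3612
  −(0.36)·ln(0.36) = 0.3678
  −(0.07)·ln(0.07) = 0.1861
  −(0.27)·ln(0.27) = 0.3535
Sum: 0.3612 + 0.3678 + 0.1861 + 0.3535 = 1.269 nats.

1.269 nats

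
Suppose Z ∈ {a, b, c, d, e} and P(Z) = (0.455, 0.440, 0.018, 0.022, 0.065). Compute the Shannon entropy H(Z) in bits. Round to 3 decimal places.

H(Z) = −Σ p·log₂ p.
  −(0.455)·log₂(0.455) = 0.5169
  −(0.440)·log₂(0.440) = 0.5211
  −(0.018)·log₂(0.018) = 0.1043
  −(0.022)·log₂(0.022) = 0.1211
  −(0.065)·log₂(0.065) = 0.2563
Sum: 0.5169 + 0.5211 + 0.1043 + 0.1211 + 0.2563 = 1.520 bits.

1.520 bits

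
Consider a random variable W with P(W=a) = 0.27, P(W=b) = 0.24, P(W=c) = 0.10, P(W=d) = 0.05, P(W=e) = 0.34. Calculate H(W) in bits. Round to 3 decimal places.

H(W) = −Σ p·log₂ p.
  −(0.27)·log₂(0.27) = 0.5100
  −(0.24)·log₂(0.24) = 0.4941
  −(0.10)·log₂(0.10) = 0.3322
  −(0.05)·log₂(0.05) = 0.2161
  −(0.34)·log₂(0.34) = 0.5292
Sum: 0.5100 + 0.4941 + 0.3322 + 0.2161 + 0.5292 = 2.082 bits.

2.082 bits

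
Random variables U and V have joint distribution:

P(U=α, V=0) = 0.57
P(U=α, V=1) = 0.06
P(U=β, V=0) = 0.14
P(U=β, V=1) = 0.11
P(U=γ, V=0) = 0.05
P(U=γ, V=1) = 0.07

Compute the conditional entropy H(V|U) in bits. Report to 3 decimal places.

Marginals: p(U) = (0.6300, 0.2500, 0.1200), p(V) = (0.7600, 0.2400).
H(V|U) = Σ p(U) · H(V|U=·).
  U=α: p=0.6300, H(V|U=α) = 0.4537
  U=β: p=0.2500, H(V|U=β) = 0.9896
  U=γ: p=0.1200, H(V|U=γ) = 0.9799
Weighted sum = 0.651 bits.

0.651 bits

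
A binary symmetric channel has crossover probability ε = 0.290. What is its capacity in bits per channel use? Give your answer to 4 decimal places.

Binary symmetric channel: C = 1 − h₂(ε) where h₂ is the binary entropy function.
h₂(0.290) = −0.290·log₂0.290 − 0.710·log₂0.710 = 0.8687.
C = 1 − 0.8687 = 0.1313 bits per channel use.

0.1313 bits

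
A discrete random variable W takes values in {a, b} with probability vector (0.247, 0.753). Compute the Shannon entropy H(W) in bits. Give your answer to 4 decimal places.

H(W) = −Σ p·log₂ p.
  −(0.247)·log₂(0.247) = 0.49830
  −(0.753)·log₂(0.753) = 0.30819
Sum: 0.49830 + 0.30819 = 0.8065 bits.

0.8065 bits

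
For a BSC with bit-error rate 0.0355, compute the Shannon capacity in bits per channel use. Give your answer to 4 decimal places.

0.7787 bits

Binary symmetric channel: C = 1 − h₂(ε) where h₂ is the binary entropy function.
h₂(0.0355) = −0.0355·log₂0.0355 − 0.9645·log₂0.9645 = 0.2213.
C = 1 − 0.2213 = 0.7787 bits per channel use.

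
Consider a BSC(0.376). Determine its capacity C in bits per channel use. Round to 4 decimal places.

Binary symmetric channel: C = 1 − h₂(ε) where h₂ is the binary entropy function.
h₂(0.376) = −0.376·log₂0.376 − 0.624·log₂0.624 = 0.9552.
C = 1 − 0.9552 = 0.0448 bits per channel use.

0.0448 bits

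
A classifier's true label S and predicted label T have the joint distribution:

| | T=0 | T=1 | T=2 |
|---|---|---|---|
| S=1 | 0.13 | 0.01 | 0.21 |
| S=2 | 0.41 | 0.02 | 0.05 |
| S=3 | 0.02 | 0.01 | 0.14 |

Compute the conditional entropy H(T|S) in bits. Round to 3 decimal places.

0.882 bits

Chain rule: H(T|S) = H(S,T) − H(S).
Marginals: p(S) = (0.3500, 0.4800, 0.1700), p(T) = (0.5600, 0.0400, 0.4000).
H(S,T) = 2.3547 bits; H(S) = 1.4730 bits.
H(T|S) = 2.3547 − 1.4730 = 0.882 bits.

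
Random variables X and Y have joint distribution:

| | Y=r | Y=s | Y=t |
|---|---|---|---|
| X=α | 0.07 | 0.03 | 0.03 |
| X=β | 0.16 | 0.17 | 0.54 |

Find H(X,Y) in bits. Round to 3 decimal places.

H(X,Y) = −Σ p(x,y)·log₂ p(x,y) over all 6 cells.
  cell (α,r): −0.07·log₂0.07 = 0.2686
  cell (α,s): −0.03·log₂0.03 = 0.1518
  cell (α,t): −0.03·log₂0.03 = 0.1518
  cell (β,r): −0.16·log₂0.16 = 0.4230
  cell (β,s): −0.17·log₂0.17 = 0.4346
  cell (β,t): −0.54·log₂0.54 = 0.4800
Sum = 1.910 bits.

1.910 bits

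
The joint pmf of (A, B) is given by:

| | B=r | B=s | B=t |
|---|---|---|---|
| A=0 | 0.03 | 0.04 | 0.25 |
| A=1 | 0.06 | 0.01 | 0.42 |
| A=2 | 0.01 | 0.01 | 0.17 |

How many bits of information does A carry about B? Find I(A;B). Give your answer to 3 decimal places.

Marginals: p(A) = (0.3200, 0.4900, 0.1900), p(B) = (0.1000, 0.0600, 0.8400).
I(A;B) = Σ p(x,y)·log₂[p(x,y)/(p(x)p(y))].
  (0,r): 0.03·log₂(0.9375) = -0.0028
  (0,s): 0.04·log₂(2.0833) = 0.0424
  (0,t): 0.25·log₂(0.9301) = -0.0262
  (1,r): 0.06·log₂(1.2245) = 0.0175
  (1,s): 0.01·log₂(0.3401) = -0.0156
  (1,t): 0.42·log₂(1.0204) = 0.0122
  (2,r): 0.01·log₂(0.5263) = -0.0093
  (2,s): 0.01·log₂(0.8772) = -0.0019
  (2,t): 0.17·log₂(1.0652) = 0.0155
Sum = 0.032 bits.

0.032 bits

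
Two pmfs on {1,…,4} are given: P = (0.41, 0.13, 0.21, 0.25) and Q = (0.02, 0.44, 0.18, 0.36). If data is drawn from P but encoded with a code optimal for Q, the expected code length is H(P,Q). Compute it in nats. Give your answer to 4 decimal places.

H(P,Q) = −Σ p·ln q.
  −0.41·ln(0.02) = 1.60393
  −0.13·ln(0.44) = 0.10673
  −0.21·ln(0.18) = 0.36011
  −0.25·ln(0.36) = 0.25541
H(P,Q) = 2.3262 nats.

2.3262 nats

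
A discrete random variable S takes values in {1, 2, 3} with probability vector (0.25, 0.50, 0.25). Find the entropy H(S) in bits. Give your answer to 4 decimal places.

H(S) = −Σ p·log₂ p.
  −(0.25)·log₂(0.25) = 0.50000
  −(0.50)·log₂(0.50) = 0.50000
  −(0.25)·log₂(0.25) = 0.50000
Sum: 0.50000 + 0.50000 + 0.50000 = 1.5000 bits.

1.5000 bits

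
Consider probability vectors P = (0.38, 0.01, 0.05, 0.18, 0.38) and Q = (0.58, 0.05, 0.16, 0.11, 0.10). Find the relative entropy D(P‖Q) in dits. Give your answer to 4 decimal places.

0.1568 dits

D(P‖Q) = Σ p·log₁₀(p/q).
  0.38·log₁₀(0.38/0.58) = -0.06978
  0.01·log₁₀(0.01/0.05) = -0.00699
  0.05·log₁₀(0.05/0.16) = -0.02526
  0.18·log₁₀(0.18/0.11) = 0.03850
  0.38·log₁₀(0.38/0.10) = 0.22032
D(P‖Q) = 0.1568 dits.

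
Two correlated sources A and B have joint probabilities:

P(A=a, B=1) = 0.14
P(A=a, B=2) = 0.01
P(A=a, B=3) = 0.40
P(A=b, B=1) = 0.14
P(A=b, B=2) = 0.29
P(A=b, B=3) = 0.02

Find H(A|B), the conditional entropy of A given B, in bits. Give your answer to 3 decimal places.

Marginals: p(A) = (0.5500, 0.4500), p(B) = (0.2800, 0.3000, 0.4200).
H(A|B) = Σ p(B) · H(A|B=·).
  B=1: p=0.2800, H(A|B=1) = 1.0000
  B=2: p=0.3000, H(A|B=2) = 0.2108
  B=3: p=0.4200, H(A|B=3) = 0.2762
Weighted sum = 0.459 bits.

0.459 bits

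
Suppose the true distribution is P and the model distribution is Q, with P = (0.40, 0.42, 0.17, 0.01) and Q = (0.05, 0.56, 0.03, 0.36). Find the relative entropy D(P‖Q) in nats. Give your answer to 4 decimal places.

0.9700 nats

D(P‖Q) = Σ p·ln(p/q).
  0.40·ln(0.40/0.05) = 0.83178
  0.42·ln(0.42/0.56) = -0.12083
  0.17·ln(0.17/0.03) = 0.29488
  0.01·ln(0.01/0.36) = -0.03584
D(P‖Q) = 0.9700 nats.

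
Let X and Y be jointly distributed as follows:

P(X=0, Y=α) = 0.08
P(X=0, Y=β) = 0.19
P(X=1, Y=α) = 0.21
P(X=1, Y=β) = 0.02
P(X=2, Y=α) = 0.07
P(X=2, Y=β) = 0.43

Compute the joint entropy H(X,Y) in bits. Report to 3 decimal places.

H(X,Y) = −Σ p(x,y)·log₂ p(x,y) over all 6 cells.
  cell (0,α): −0.08·log₂0.08 = 0.2915
  cell (0,β): −0.19·log₂0.19 = 0.4552
  cell (1,α): −0.21·log₂0.21 = 0.4728
  cell (1,β): −0.02·log₂0.02 = 0.1129
  cell (2,α): −0.07·log₂0.07 = 0.2686
  cell (2,β): −0.43·log₂0.43 = 0.5236
Sum = 2.125 bits.

2.125 bits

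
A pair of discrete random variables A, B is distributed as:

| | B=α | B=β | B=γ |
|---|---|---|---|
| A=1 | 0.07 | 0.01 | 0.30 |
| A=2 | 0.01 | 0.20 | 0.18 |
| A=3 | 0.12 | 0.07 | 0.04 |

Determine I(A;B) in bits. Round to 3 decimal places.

Marginals: p(A) = (0.3800, 0.3900, 0.2300), p(B) = (0.2000, 0.2800, 0.5200).
I(A;B) = H(A) + H(B) − H(A,B).
H(A) = 1.5479, H(B) = 1.4692, H(A,B) = 2.6536.
I(A;B) = 1.5479 + 1.4692 − 2.6536 = 0.364 bits.

0.364 bits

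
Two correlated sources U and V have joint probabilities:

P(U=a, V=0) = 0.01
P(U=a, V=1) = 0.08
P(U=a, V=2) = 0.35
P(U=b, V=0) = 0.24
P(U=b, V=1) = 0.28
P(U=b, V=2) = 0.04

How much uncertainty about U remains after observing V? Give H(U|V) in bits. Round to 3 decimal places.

0.522 bits

Chain rule: H(U|V) = H(U,V) − H(V).
Marginals: p(U) = (0.4400, 0.5600), p(V) = (0.2500, 0.3600, 0.3900).
H(U,V) = 2.0822 bits; H(V) = 1.5604 bits.
H(U|V) = 2.0822 − 1.5604 = 0.522 bits.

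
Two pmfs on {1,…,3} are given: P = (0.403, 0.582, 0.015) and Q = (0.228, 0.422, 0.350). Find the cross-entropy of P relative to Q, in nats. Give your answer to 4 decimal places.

1.1137 nats

H(P,Q) = −Σ p·ln q.
  −0.403·ln(0.228) = 0.59580
  −0.582·ln(0.422) = 0.50212
  −0.015·ln(0.350) = 0.01575
H(P,Q) = 1.1137 nats.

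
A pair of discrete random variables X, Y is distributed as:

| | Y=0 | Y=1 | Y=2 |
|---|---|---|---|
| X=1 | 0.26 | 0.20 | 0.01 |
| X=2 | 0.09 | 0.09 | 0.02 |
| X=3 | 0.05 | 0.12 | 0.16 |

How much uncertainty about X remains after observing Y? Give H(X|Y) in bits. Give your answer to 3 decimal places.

Chain rule: H(X|Y) = H(X,Y) − H(Y).
Marginals: p(X) = (0.4700, 0.2000, 0.3300), p(Y) = (0.4000, 0.4100, 0.1900).
H(X,Y) = 2.7805 bits; H(Y) = 1.5114 bits.
H(X|Y) = 2.7805 − 1.5114 = 1.269 bits.

1.269 bits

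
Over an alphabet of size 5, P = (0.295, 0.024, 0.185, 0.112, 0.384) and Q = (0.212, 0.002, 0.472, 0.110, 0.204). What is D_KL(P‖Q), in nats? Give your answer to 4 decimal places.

0.2287 nats

D(P‖Q) = Σ p·ln(p/q).
  0.295·ln(0.295/0.212) = 0.09746
  0.024·ln(0.024/0.002) = 0.05964
  0.185·ln(0.185/0.472) = -0.17328
  0.112·ln(0.112/0.110) = 0.00202
  0.384·ln(0.384/0.204) = 0.24289
D(P‖Q) = 0.2287 nats.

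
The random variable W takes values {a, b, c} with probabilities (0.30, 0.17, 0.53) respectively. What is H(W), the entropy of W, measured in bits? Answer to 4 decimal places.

1.4411 bits

H(W) = −Σ p·log₂ p.
  −(0.30)·log₂(0.30) = 0.52109
  −(0.17)·log₂(0.17) = 0.43459
  −(0.53)·log₂(0.53) = 0.48545
Sum: 0.52109 + 0.43459 + 0.48545 = 1.4411 bits.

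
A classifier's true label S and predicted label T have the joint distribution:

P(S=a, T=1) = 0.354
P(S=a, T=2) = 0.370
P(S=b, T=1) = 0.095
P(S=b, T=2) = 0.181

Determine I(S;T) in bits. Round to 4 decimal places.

Marginals: p(S) = (0.7240, 0.2760), p(T) = (0.4490, 0.5510).
I(S;T) = Σ p(x,y)·log₂[p(x,y)/(p(x)p(y))].
  (a,1): 0.354·log₂(1.0890) = 0.04353
  (a,2): 0.370·log₂(0.9275) = -0.04018
  (b,1): 0.095·log₂(0.7666) = -0.03643
  (b,2): 0.181·log₂(1.1902) = 0.04547
Sum = 0.0124 bits.

0.0124 bits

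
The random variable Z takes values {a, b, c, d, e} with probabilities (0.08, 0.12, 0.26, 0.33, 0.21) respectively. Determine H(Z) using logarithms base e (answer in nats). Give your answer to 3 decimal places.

H(Z) = −Σ p·ln p.
  −(0.08)·ln(0.08) = 0.2021
  −(0.12)·ln(0.12) = 0.2544
  −(0.26)·ln(0.26) = 0.3502
  −(0.33)·ln(0.33) = 0.3659
  −(0.21)·ln(0.21) = 0.3277
Sum: 0.2021 + 0.2544 + 0.3502 + 0.3659 + 0.3277 = 1.500 nats.

1.500 nats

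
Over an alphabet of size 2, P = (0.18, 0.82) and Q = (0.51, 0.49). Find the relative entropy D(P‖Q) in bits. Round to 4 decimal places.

0.3387 bits

D(P‖Q) = Σ p·log₂(p/q).
  0.18·log₂(0.18/0.51) = -0.27045
  0.82·log₂(0.82/0.49) = 0.60913
D(P‖Q) = 0.3387 bits.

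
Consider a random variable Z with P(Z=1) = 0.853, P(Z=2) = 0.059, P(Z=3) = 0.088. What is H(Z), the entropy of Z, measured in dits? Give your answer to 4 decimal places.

H(Z) = −Σ p·log₁₀ p.
  −(0.853)·log₁₀(0.853) = 0.05890
  −(0.059)·log₁₀(0.059) = 0.07252
  −(0.088)·log₁₀(0.088) = 0.09289
Sum: 0.05890 + 0.07252 + 0.09289 = 0.2243 dits.

0.2243 dits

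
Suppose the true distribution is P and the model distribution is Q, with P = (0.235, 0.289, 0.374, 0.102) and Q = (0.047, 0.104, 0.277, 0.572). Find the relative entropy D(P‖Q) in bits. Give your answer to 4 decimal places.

D(P‖Q) = Σ p·log₂(p/q).
  0.235·log₂(0.235/0.047) = 0.54565
  0.289·log₂(0.289/0.104) = 0.42613
  0.374·log₂(0.374/0.277) = 0.16200
  0.102·log₂(0.102/0.572) = -0.25372
D(P‖Q) = 0.8801 bits.

0.8801 bits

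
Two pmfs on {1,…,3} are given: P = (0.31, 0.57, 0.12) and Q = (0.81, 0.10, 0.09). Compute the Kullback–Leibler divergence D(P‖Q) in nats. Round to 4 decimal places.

D(P‖Q) = Σ p·ln(p/q).
  0.31·ln(0.31/0.81) = -0.29774
  0.57·ln(0.57/0.10) = 0.99207
  0.12·ln(0.12/0.09) = 0.03452
D(P‖Q) = 0.7288 nats.

0.7288 nats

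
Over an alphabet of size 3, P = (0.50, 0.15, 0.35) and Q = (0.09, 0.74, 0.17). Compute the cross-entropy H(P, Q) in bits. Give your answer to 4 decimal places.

H(P,Q) = −Σ p·log₂ q.
  −0.50·log₂(0.09) = 1.73697
  −0.15·log₂(0.74) = 0.06516
  −0.35·log₂(0.17) = 0.89474
H(P,Q) = 2.6969 bits.

2.6969 bits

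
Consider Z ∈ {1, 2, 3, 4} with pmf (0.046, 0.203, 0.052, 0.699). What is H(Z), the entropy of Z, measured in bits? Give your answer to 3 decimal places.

H(Z) = −Σ p·log₂ p.
  −(0.046)·log₂(0.046) = 0.2043
  −(0.203)·log₂(0.203) = 0.4670
  −(0.052)·log₂(0.052) = 0.2218
  −(0.699)·log₂(0.699) = 0.3611
Sum: 0.2043 + 0.4670 + 0.2218 + 0.3611 = 1.254 bits.

1.254 bits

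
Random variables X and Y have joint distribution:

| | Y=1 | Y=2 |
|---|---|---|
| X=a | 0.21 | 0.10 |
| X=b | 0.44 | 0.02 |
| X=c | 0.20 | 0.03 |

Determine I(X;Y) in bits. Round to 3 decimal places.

Marginals: p(X) = (0.3100, 0.4600, 0.2300), p(Y) = (0.8500, 0.1500).
I(X;Y) = Σ p(x,y)·log₂[p(x,y)/(p(x)p(y))].
  (a,1): 0.21·log₂(0.7970) = -0.0688
  (a,2): 0.10·log₂(2.1505) = 0.1105
  (b,1): 0.44·log₂(1.1253) = 0.0749
  (b,2): 0.02·log₂(0.2899) = -0.0357
  (c,1): 0.20·log₂(1.0230) = 0.0066
  (c,2): 0.03·log₂(0.8696) = -0.0060
Sum = 0.081 bits.

0.081 bits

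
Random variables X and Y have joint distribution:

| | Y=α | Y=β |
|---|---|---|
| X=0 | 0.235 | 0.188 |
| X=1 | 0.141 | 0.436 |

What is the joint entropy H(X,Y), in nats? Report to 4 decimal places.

1.2927 nats

H(X,Y) = −Σ p(x,y)·ln p(x,y) over all 4 cells.
  cell (0,α): −0.235·ln0.235 = 0.34032
  cell (0,β): −0.188·ln0.188 = 0.31421
  cell (1,α): −0.141·ln0.141 = 0.27622
  cell (1,β): −0.436·ln0.436 = 0.36193
Sum = 1.2927 nats.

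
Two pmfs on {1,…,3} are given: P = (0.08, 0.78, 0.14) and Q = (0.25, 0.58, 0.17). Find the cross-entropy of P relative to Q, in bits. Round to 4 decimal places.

1.1309 bits

H(P,Q) = −Σ p·log₂ q.
  −0.08·log₂(0.25) = 0.16000
  −0.78·log₂(0.58) = 0.61298
  −0.14·log₂(0.17) = 0.35790
H(P,Q) = 1.1309 bits.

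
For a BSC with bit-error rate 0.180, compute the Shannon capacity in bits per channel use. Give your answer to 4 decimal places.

Binary symmetric channel: C = 1 − h₂(ε) where h₂ is the binary entropy function.
h₂(0.180) = −0.180·log₂0.180 − 0.820·log₂0.820 = 0.6801.
C = 1 − 0.6801 = 0.3199 bits per channel use.

0.3199 bits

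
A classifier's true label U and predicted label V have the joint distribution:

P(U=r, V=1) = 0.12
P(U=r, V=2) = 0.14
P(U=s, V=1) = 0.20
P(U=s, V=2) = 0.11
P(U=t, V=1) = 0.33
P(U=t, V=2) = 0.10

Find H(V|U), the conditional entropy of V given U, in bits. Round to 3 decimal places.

0.886 bits

Marginals: p(U) = (0.2600, 0.3100, 0.4300), p(V) = (0.6500, 0.3500).
H(V|U) = Σ p(U) · H(V|U=·).
  U=r: p=0.2600, H(V|U=r) = 0.9957
  U=s: p=0.3100, H(V|U=s) = 0.9383
  U=t: p=0.4300, H(V|U=t) = 0.7824
Weighted sum = 0.886 bits.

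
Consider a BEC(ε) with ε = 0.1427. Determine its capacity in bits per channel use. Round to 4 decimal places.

Binary erasure channel: capacity C = 1 − ε.
C = 1 − 0.1427 = 0.8573 bits per channel use.

0.8573 bits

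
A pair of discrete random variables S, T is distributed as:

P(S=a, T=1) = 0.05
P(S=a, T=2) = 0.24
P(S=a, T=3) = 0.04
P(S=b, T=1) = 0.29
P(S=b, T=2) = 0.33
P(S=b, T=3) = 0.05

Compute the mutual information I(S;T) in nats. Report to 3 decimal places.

Marginals: p(S) = (0.3300, 0.6700), p(T) = (0.3400, 0.5700, 0.0900).
I(S;T) = H(S) + H(T) − H(S,T).
H(S) = 0.6342, H(T) = 0.9039, H(S,T) = 1.4957.
I(S;T) = 0.6342 + 0.9039 − 1.4957 = 0.042 nats.

0.042 nats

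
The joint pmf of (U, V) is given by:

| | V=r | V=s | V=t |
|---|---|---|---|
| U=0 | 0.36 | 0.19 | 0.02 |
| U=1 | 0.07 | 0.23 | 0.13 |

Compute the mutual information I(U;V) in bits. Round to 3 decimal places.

Marginals: p(U) = (0.5700, 0.4300), p(V) = (0.4300, 0.4200, 0.1500).
I(U;V) = H(U) + H(V) − H(U,V).
H(U) = 0.9858, H(V) = 1.4598, H(U,V) = 2.2376.
I(U;V) = 0.9858 + 1.4598 − 2.2376 = 0.208 bits.

0.208 bits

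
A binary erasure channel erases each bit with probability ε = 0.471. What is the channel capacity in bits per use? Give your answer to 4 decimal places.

Binary erasure channel: capacity C = 1 − ε.
C = 1 − 0.471 = 0.5290 bits per channel use.

0.5290 bits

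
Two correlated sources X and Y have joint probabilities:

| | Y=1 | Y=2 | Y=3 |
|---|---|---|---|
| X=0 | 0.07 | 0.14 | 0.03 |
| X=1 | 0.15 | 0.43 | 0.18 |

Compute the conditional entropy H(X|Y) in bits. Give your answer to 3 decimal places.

0.781 bits

Chain rule: H(X|Y) = H(X,Y) − H(Y).
Marginals: p(X) = (0.2400, 0.7600), p(Y) = (0.2200, 0.5700, 0.2100).
H(X,Y) = 2.1968 bits; H(Y) = 1.4156 bits.
H(X|Y) = 2.1968 − 1.4156 = 0.781 bits.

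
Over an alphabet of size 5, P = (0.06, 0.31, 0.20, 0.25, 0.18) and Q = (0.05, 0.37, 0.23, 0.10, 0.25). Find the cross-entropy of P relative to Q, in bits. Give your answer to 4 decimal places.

2.3185 bits

H(P,Q) = −Σ p·log₂ q.
  −0.06·log₂(0.05) = 0.25932
  −0.31·log₂(0.37) = 0.44466
  −0.20·log₂(0.23) = 0.42406
  −0.25·log₂(0.10) = 0.83048
  −0.18·log₂(0.25) = 0.36000
H(P,Q) = 2.3185 bits.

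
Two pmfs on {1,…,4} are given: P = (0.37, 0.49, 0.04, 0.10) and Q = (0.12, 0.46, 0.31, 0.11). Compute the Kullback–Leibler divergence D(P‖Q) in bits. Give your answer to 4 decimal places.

0.5138 bits

D(P‖Q) = Σ p·log₂(p/q).
  0.37·log₂(0.37/0.12) = 0.60106
  0.49·log₂(0.49/0.46) = 0.04466
  0.04·log₂(0.04/0.31) = -0.11817
  0.10·log₂(0.10/0.11) = -0.01375
D(P‖Q) = 0.5138 bits.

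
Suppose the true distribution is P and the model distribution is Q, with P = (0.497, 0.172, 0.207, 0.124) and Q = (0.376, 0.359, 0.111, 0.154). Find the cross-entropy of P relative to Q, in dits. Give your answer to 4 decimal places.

0.5860 dits

H(P,Q) = −Σ p·log₁₀ q.
  −0.497·log₁₀(0.376) = 0.21113
  −0.172·log₁₀(0.359) = 0.07652
  −0.207·log₁₀(0.111) = 0.19762
  −0.124·log₁₀(0.154) = 0.10075
H(P,Q) = 0.5860 dits.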